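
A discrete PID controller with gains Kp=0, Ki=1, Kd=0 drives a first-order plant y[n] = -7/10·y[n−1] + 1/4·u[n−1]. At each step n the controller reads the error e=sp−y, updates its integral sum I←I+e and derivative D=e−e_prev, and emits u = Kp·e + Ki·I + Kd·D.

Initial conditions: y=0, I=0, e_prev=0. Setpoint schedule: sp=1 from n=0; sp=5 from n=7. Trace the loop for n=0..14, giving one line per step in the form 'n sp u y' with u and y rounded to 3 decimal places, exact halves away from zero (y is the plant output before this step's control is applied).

(exact arithmetic carried between steps; '≈' marks a value shown rounded to 6 d.p. or computed from one; I and e_prev carry over from the previous line; the table rounds u and y to 3 d.p., halves away from zero)
n=0: y=0, sp=1, e=sp−y=1; I=1, D=e−e_prev=1; u=0·1+1·1+0·1=1; next y=-7/10·0+1/4·1=0.25
n=1: y=0.25, sp=1, e=sp−y=0.75; I=1.75, D=e−e_prev=-0.25; u=0·0.75+1·1.75+0·(-0.25)=1.75; next y=-7/10·0.25+1/4·1.75=0.2625
n=2: y=0.2625, sp=1, e=sp−y=0.7375; I=2.4875, D=e−e_prev=-0.0125; u=0·0.7375+1·2.4875+0·(-0.0125)=2.4875; next y=-7/10·0.2625+1/4·2.4875=0.438125
n=3: y=0.438125, sp=1, e=sp−y=0.561875; I=3.049375, D=e−e_prev=-0.175625; u=0·0.561875+1·3.049375+0·(-0.175625)=3.049375; next y=-7/10·0.438125+1/4·3.049375≈0.455656
n=4: y≈0.455656, sp=1, e=sp−y≈0.544344; I≈3.593719, D=e−e_prev≈-0.017531; u=0·0.544344+1·3.593719+0·(-0.017531)≈3.593719; next y=-7/10·0.455656+1/4·3.593719≈0.579470
n=5: y≈0.579470, sp=1, e=sp−y≈0.420530; I≈4.014248, D=e−e_prev≈-0.123814; u=0·0.420530+1·4.014248+0·(-0.123814)≈4.014248; next y=-7/10·0.579470+1/4·4.014248≈0.597933
n=6: y≈0.597933, sp=1, e=sp−y≈0.402067; I≈4.416316, D=e−e_prev≈-0.018463; u=0·0.402067+1·4.416316+0·(-0.018463)≈4.416316; next y=-7/10·0.597933+1/4·4.416316≈0.685526
n=7: y≈0.685526, sp=5, e=sp−y≈4.314474; I≈8.730790, D=e−e_prev≈3.912407; u=0·4.314474+1·8.730790+0·3.912407≈8.730790; next y=-7/10·0.685526+1/4·8.730790≈1.702829
n=8: y≈1.702829, sp=5, e=sp−y≈3.297171; I≈12.027960, D=e−e_prev≈-1.017303; u=0·3.297171+1·12.027960+0·(-1.017303)≈12.027960; next y=-7/10·1.702829+1/4·12.027960≈1.815010
n=9: y≈1.815010, sp=5, e=sp−y≈3.184990; I≈15.212951, D=e−e_prev≈-0.112180; u=0·3.184990+1·15.212951+0·(-0.112180)≈15.212951; next y=-7/10·1.815010+1/4·15.212951≈2.532731
n=10: y≈2.532731, sp=5, e=sp−y≈2.467269; I≈17.680220, D=e−e_prev≈-0.717721; u=0·2.467269+1·17.680220+0·(-0.717721)≈17.680220; next y=-7/10·2.532731+1/4·17.680220≈2.647143
n=11: y≈2.647143, sp=5, e=sp−y≈2.352857; I≈20.033077, D=e−e_prev≈-0.114412; u=0·2.352857+1·20.033077+0·(-0.114412)≈20.033077; next y=-7/10·2.647143+1/4·20.033077≈3.155269
n=12: y≈3.155269, sp=5, e=sp−y≈1.844731; I≈21.877808, D=e−e_prev≈-0.508126; u=0·1.844731+1·21.877808+0·(-0.508126)≈21.877808; next y=-7/10·3.155269+1/4·21.877808≈3.260764
n=13: y≈3.260764, sp=5, e=sp−y≈1.739236; I≈23.617044, D=e−e_prev≈-0.105495; u=0·1.739236+1·23.617044+0·(-0.105495)≈23.617044; next y=-7/10·3.260764+1/4·23.617044≈3.621726
n=14: y≈3.621726, sp=5, e=sp−y≈1.378274; I≈24.995318, D=e−e_prev≈-0.360963; u=0·1.378274+1·24.995318+0·(-0.360963)≈24.995318; next y=-7/10·3.621726+1/4·24.995318≈3.713621

0 1 1.000 0.000
1 1 1.750 0.250
2 1 2.488 0.263
3 1 3.049 0.438
4 1 3.594 0.456
5 1 4.014 0.579
6 1 4.416 0.598
7 5 8.731 0.686
8 5 12.028 1.703
9 5 15.213 1.815
10 5 17.680 2.533
11 5 20.033 2.647
12 5 21.878 3.155
13 5 23.617 3.261
14 5 24.995 3.622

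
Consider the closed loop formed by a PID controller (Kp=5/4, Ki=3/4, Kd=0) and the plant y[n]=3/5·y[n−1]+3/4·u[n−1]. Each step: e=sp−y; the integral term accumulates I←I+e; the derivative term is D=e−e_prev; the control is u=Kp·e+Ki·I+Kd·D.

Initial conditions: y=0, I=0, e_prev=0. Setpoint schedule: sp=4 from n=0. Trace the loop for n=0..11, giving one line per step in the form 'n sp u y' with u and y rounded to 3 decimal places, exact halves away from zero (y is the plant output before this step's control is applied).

(exact arithmetic carried between steps; '≈' marks a value shown rounded to 6 d.p. or computed from one; I and e_prev carry over from the previous line; the table rounds u and y to 3 d.p., halves away from zero)
n=0: y=0, sp=4, e=sp−y=4; I=4, D=e−e_prev=4; u=5/4·4+3/4·4+0·4=8; next y=3/5·0+3/4·8=6
n=1: y=6, sp=4, e=sp−y=-2; I=2, D=e−e_prev=-6; u=5/4·(-2)+3/4·2+0·(-6)=-1; next y=3/5·6+3/4·(-1)=2.85
n=2: y=2.85, sp=4, e=sp−y=1.15; I=3.15, D=e−e_prev=3.15; u=5/4·1.15+3/4·3.15+0·3.15=3.8; next y=3/5·2.85+3/4·3.8=4.56
n=3: y=4.56, sp=4, e=sp−y=-0.56; I=2.59, D=e−e_prev=-1.71; u=5/4·(-0.56)+3/4·2.59+0·(-1.71)=1.2425; next y=3/5·4.56+3/4·1.2425=3.667875
n=4: y=3.667875, sp=4, e=sp−y=0.332125; I=2.922125, D=e−e_prev=0.892125; u=5/4·0.332125+3/4·2.922125+0·0.892125=2.60675; next y=3/5·3.667875+3/4·2.60675≈4.155788
n=5: y≈4.155788, sp=4, e=sp−y≈-0.155788; I≈2.766338, D=e−e_prev≈-0.487913; u=5/4·(-0.155788)+3/4·2.766338+0·(-0.487913)≈1.880019; next y=3/5·4.155788+3/4·1.880019≈3.903487
n=6: y≈3.903487, sp=4, e=sp−y≈0.096513; I≈2.862851, D=e−e_prev≈0.252301; u=5/4·0.096513+3/4·2.862851+0·0.252301≈2.26778; next y=3/5·3.903487+3/4·2.26778≈4.042927
n=7: y≈4.042927, sp=4, e=sp−y≈-0.042927; I≈2.819924, D=e−e_prev≈-0.139440; u=5/4·(-0.042927)+3/4·2.819924+0·(-0.139440)≈2.061284; next y=3/5·4.042927+3/4·2.061284≈3.971719
n=8: y≈3.971719, sp=4, e=sp−y≈0.028281; I≈2.848205, D=e−e_prev≈0.071208; u=5/4·0.028281+3/4·2.848205+0·0.071208≈2.171504; next y=3/5·3.971719+3/4·2.171504≈4.011660
n=9: y≈4.011660, sp=4, e=sp−y≈-0.011660; I≈2.836545, D=e−e_prev≈-0.039940; u=5/4·(-0.011660)+3/4·2.836545+0·(-0.039940)≈2.112834; next y=3/5·4.011660+3/4·2.112834≈3.991621
n=10: y≈3.991621, sp=4, e=sp−y≈0.008379; I≈2.844924, D=e−e_prev≈0.020039; u=5/4·0.008379+3/4·2.844924+0·0.020039≈2.144166; next y=3/5·3.991621+3/4·2.144166≈4.003097
n=11: y≈4.003097, sp=4, e=sp−y≈-0.003097; I≈2.841826, D=e−e_prev≈-0.011476; u=5/4·(-0.003097)+3/4·2.841826+0·(-0.011476)≈2.127498; next y=3/5·4.003097+3/4·2.127498≈3.997482

0 4 8.000 0.000
1 4 -1.000 6.000
2 4 3.800 2.850
3 4 1.243 4.560
4 4 2.607 3.668
5 4 1.880 4.156
6 4 2.268 3.903
7 4 2.061 4.043
8 4 2.172 3.972
9 4 2.113 4.012
10 4 2.144 3.992
11 4 2.127 4.003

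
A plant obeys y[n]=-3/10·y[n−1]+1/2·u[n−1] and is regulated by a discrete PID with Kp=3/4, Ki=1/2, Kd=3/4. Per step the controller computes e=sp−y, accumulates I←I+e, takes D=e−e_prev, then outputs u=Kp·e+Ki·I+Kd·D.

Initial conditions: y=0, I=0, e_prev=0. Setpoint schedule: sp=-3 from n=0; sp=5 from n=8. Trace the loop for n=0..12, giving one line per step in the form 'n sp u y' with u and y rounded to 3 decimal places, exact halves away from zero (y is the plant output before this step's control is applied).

(exact arithmetic carried between steps; '≈' marks a value shown rounded to 6 d.p. or computed from one; I and e_prev carry over from the previous line; the table rounds u and y to 3 d.p., halves away from zero)
n=0: y=0, sp=-3, e=sp−y=-3; I=-3, D=e−e_prev=-3; u=3/4·(-3)+1/2·(-3)+3/4·(-3)=-6; next y=-3/10·0+1/2·(-6)=-3
n=1: y=-3, sp=-3, e=sp−y=0; I=-3, D=e−e_prev=3; u=3/4·0+1/2·(-3)+3/4·3=0.75; next y=-3/10·(-3)+1/2·0.75=1.275
n=2: y=1.275, sp=-3, e=sp−y=-4.275; I=-7.275, D=e−e_prev=-4.275; u=3/4·(-4.275)+1/2·(-7.275)+3/4·(-4.275)=-10.05; next y=-3/10·1.275+1/2·(-10.05)=-5.4075
n=3: y=-5.4075, sp=-3, e=sp−y=2.4075; I=-4.8675, D=e−e_prev=6.6825; u=3/4·2.4075+1/2·(-4.8675)+3/4·6.6825=4.38375; next y=-3/10·(-5.4075)+1/2·4.38375=3.814125
n=4: y=3.814125, sp=-3, e=sp−y=-6.814125; I=-11.681625, D=e−e_prev=-9.221625; u=3/4·(-6.814125)+1/2·(-11.681625)+3/4·(-9.221625)=-17.867625; next y=-3/10·3.814125+1/2·(-17.867625)=-10.07805
n=5: y=-10.07805, sp=-3, e=sp−y=7.07805; I=-4.603575, D=e−e_prev=13.892175; u=3/4·7.07805+1/2·(-4.603575)+3/4·13.892175≈13.425881; next y=-3/10·(-10.07805)+1/2·13.425881≈9.736356
n=6: y≈9.736356, sp=-3, e=sp−y≈-12.736356; I≈-17.339931, D=e−e_prev≈-19.814406; u=3/4·(-12.736356)+1/2·(-17.339931)+3/4·(-19.814406)≈-33.083036; next y=-3/10·9.736356+1/2·(-33.083036)≈-19.462425
n=7: y≈-19.462425, sp=-3, e=sp−y≈16.462425; I≈-0.877506, D=e−e_prev≈29.198780; u=3/4·16.462425+1/2·(-0.877506)+3/4·29.198780≈33.807151; next y=-3/10·(-19.462425)+1/2·33.807151≈22.742303
n=8: y≈22.742303, sp=5, e=sp−y≈-17.742303; I≈-18.619809, D=e−e_prev≈-34.204728; u=3/4·(-17.742303)+1/2·(-18.619809)+3/4·(-34.204728)≈-48.270177; next y=-3/10·22.742303+1/2·(-48.270177)≈-30.957780
n=9: y≈-30.957780, sp=5, e=sp−y≈35.957780; I≈17.337971, D=e−e_prev≈53.700083; u=3/4·35.957780+1/2·17.337971+3/4·53.700083≈75.912382; next y=-3/10·(-30.957780)+1/2·75.912382≈47.243525
n=10: y≈47.243525, sp=5, e=sp−y≈-42.243525; I≈-24.905554, D=e−e_prev≈-78.201305; u=3/4·(-42.243525)+1/2·(-24.905554)+3/4·(-78.201305)≈-102.786399; next y=-3/10·47.243525+1/2·(-102.786399)≈-65.566257
n=11: y≈-65.566257, sp=5, e=sp−y≈70.566257; I≈45.660703, D=e−e_prev≈112.809782; u=3/4·70.566257+1/2·45.660703+3/4·112.809782≈160.362381; next y=-3/10·(-65.566257)+1/2·160.362381≈99.851067
n=12: y≈99.851067, sp=5, e=sp−y≈-94.851067; I≈-49.190364, D=e−e_prev≈-165.417324; u=3/4·(-94.851067)+1/2·(-49.190364)+3/4·(-165.417324)≈-219.796476; next y=-3/10·99.851067+1/2·(-219.796476)≈-139.853558

0 -3 -6.000 0.000
1 -3 0.750 -3.000
2 -3 -10.050 1.275
3 -3 4.384 -5.408
4 -3 -17.868 3.814
5 -3 13.426 -10.078
6 -3 -33.083 9.736
7 -3 33.807 -19.462
8 5 -48.270 22.742
9 5 75.912 -30.958
10 5 -102.786 47.244
11 5 160.362 -65.566
12 5 -219.796 99.851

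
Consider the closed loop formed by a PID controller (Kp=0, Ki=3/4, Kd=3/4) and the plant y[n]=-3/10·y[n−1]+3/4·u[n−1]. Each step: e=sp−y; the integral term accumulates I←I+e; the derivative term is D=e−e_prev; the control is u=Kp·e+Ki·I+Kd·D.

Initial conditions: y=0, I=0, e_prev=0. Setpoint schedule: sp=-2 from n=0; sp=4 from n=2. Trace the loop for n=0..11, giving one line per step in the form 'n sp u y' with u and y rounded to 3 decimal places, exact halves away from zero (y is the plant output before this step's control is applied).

0 -2 -3.000 0.000
1 -2 0.375 -2.250
2 4 3.066 0.956
3 4 1.669 2.012
4 4 5.998 0.648
5 4 2.005 4.304
6 4 10.657 0.212
7 4 -1.147 7.929
8 4 18.446 -3.239
9 4 -11.568 14.806
10 4 35.746 -13.117
11 4 -38.152 30.745

(exact arithmetic carried between steps; '≈' marks a value shown rounded to 6 d.p. or computed from one; I and e_prev carry over from the previous line; the table rounds u and y to 3 d.p., halves away from zero)
n=0: y=0, sp=-2, e=sp−y=-2; I=-2, D=e−e_prev=-2; u=0·(-2)+3/4·(-2)+3/4·(-2)=-3; next y=-3/10·0+3/4·(-3)=-2.25
n=1: y=-2.25, sp=-2, e=sp−y=0.25; I=-1.75, D=e−e_prev=2.25; u=0·0.25+3/4·(-1.75)+3/4·2.25=0.375; next y=-3/10·(-2.25)+3/4·0.375=0.95625
n=2: y=0.95625, sp=4, e=sp−y=3.04375; I=1.29375, D=e−e_prev=2.79375; u=0·3.04375+3/4·1.29375+3/4·2.79375=3.065625; next y=-3/10·0.95625+3/4·3.065625≈2.012344
n=3: y≈2.012344, sp=4, e=sp−y≈1.987656; I≈3.281406, D=e−e_prev≈-1.056094; u=0·1.987656+3/4·3.281406+3/4·(-1.056094)≈1.668984; next y=-3/10·2.012344+3/4·1.668984≈0.648035
n=4: y≈0.648035, sp=4, e=sp−y≈3.351965; I≈6.633371, D=e−e_prev≈1.364309; u=0·3.351965+3/4·6.633371+3/4·1.364309≈5.998260; next y=-3/10·0.648035+3/4·5.998260≈4.304284
n=5: y≈4.304284, sp=4, e=sp−y≈-0.304284; I≈6.329087, D=e−e_prev≈-3.656249; u=0·(-0.304284)+3/4·6.329087+3/4·(-3.656249)≈2.004628; next y=-3/10·4.304284+3/4·2.004628≈0.212186
n=6: y≈0.212186, sp=4, e=sp−y≈3.787814; I≈10.116901, D=e−e_prev≈4.092098; u=0·3.787814+3/4·10.116901+3/4·4.092098≈10.656749; next y=-3/10·0.212186+3/4·10.656749≈7.928906
n=7: y≈7.928906, sp=4, e=sp−y≈-3.928906; I≈6.187995, D=e−e_prev≈-7.716720; u=0·(-3.928906)+3/4·6.187995+3/4·(-7.716720)≈-1.146544; next y=-3/10·7.928906+3/4·(-1.146544)≈-3.238580
n=8: y≈-3.238580, sp=4, e=sp−y≈7.238580; I≈13.426575, D=e−e_prev≈11.167486; u=0·7.238580+3/4·13.426575+3/4·11.167486≈18.445546; next y=-3/10·(-3.238580)+3/4·18.445546≈14.805733
n=9: y≈14.805733, sp=4, e=sp−y≈-10.805733; I≈2.620841, D=e−e_prev≈-18.044314; u=0·(-10.805733)+3/4·2.620841+3/4·(-18.044314)≈-11.567604; next y=-3/10·14.805733+3/4·(-11.567604)≈-13.117423
n=10: y≈-13.117423, sp=4, e=sp−y≈17.117423; I≈19.738265, D=e−e_prev≈27.923157; u=0·17.117423+3/4·19.738265+3/4·27.923157≈35.746066; next y=-3/10·(-13.117423)+3/4·35.746066≈30.744776
n=11: y≈30.744776, sp=4, e=sp−y≈-26.744776; I≈-7.006512, D=e−e_prev≈-43.862200; u=0·(-26.744776)+3/4·(-7.006512)+3/4·(-43.862200)≈-38.151534; next y=-3/10·30.744776+3/4·(-38.151534)≈-37.837083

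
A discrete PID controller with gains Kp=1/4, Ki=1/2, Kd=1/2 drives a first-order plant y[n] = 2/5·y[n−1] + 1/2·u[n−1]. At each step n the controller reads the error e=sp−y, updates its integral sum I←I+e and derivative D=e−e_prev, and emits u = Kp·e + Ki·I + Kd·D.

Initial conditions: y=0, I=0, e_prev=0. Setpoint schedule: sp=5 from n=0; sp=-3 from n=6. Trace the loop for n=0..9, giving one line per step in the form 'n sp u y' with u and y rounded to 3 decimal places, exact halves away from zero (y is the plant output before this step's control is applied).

(exact arithmetic carried between steps; '≈' marks a value shown rounded to 6 d.p. or computed from one; I and e_prev carry over from the previous line; the table rounds u and y to 3 d.p., halves away from zero)
n=0: y=0, sp=5, e=sp−y=5; I=5, D=e−e_prev=5; u=1/4·5+1/2·5+1/2·5=6.25; next y=2/5·0+1/2·6.25=3.125
n=1: y=3.125, sp=5, e=sp−y=1.875; I=6.875, D=e−e_prev=-3.125; u=1/4·1.875+1/2·6.875+1/2·(-3.125)=2.34375; next y=2/5·3.125+1/2·2.34375=2.421875
n=2: y=2.421875, sp=5, e=sp−y=2.578125; I=9.453125, D=e−e_prev=0.703125; u=1/4·2.578125+1/2·9.453125+1/2·0.703125≈5.722656; next y=2/5·2.421875+1/2·5.722656≈3.830078
n=3: y≈3.830078, sp=5, e=sp−y≈1.169922; I≈10.623047, D=e−e_prev≈-1.408203; u=1/4·1.169922+1/2·10.623047+1/2·(-1.408203)≈4.899902; next y=2/5·3.830078+1/2·4.899902≈3.981982
n=4: y≈3.981982, sp=5, e=sp−y≈1.018018; I≈11.641064, D=e−e_prev≈-0.151904; u=1/4·1.018018+1/2·11.641064+1/2·(-0.151904)≈5.999084; next y=2/5·3.981982+1/2·5.999084≈4.592335
n=5: y≈4.592335, sp=5, e=sp−y≈0.407665; I≈12.048729, D=e−e_prev≈-0.610353; u=1/4·0.407665+1/2·12.048729+1/2·(-0.610353)≈5.821104; next y=2/5·4.592335+1/2·5.821104≈4.747486
n=6: y≈4.747486, sp=-3, e=sp−y≈-7.747486; I≈4.301243, D=e−e_prev≈-8.155151; u=1/4·(-7.747486)+1/2·4.301243+1/2·(-8.155151)≈-3.863826; next y=2/5·4.747486+1/2·(-3.863826)≈-0.032918
n=7: y≈-0.032918, sp=-3, e=sp−y≈-2.967082; I≈1.334161, D=e−e_prev≈4.780405; u=1/4·(-2.967082)+1/2·1.334161+1/2·4.780405≈2.315513; next y=2/5·(-0.032918)+1/2·2.315513≈1.144589
n=8: y≈1.144589, sp=-3, e=sp−y≈-4.144589; I≈-2.810428, D=e−e_prev≈-1.177507; u=1/4·(-4.144589)+1/2·(-2.810428)+1/2·(-1.177507)≈-3.030115; next y=2/5·1.144589+1/2·(-3.030115)≈-1.057222
n=9: y≈-1.057222, sp=-3, e=sp−y≈-1.942778; I≈-4.753206, D=e−e_prev≈2.201811; u=1/4·(-1.942778)+1/2·(-4.753206)+1/2·2.201811≈-1.761392; next y=2/5·(-1.057222)+1/2·(-1.761392)≈-1.303585

0 5 6.250 0.000
1 5 2.344 3.125
2 5 5.723 2.422
3 5 4.900 3.830
4 5 5.999 3.982
5 5 5.821 4.592
6 -3 -3.864 4.747
7 -3 2.316 -0.033
8 -3 -3.030 1.145
9 -3 -1.761 -1.057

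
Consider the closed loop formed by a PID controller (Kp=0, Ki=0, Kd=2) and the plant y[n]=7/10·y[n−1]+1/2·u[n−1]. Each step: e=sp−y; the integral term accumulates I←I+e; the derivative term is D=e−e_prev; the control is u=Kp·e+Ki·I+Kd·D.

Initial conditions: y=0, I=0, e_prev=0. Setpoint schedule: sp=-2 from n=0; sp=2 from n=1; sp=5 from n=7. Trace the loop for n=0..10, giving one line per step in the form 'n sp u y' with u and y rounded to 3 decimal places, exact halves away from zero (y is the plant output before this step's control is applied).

0 -2 -4.000 0.000
1 2 12.000 -2.000
2 2 -13.200 4.600
3 2 15.960 -3.380
4 2 -17.988 5.614
5 2 21.356 -5.064
6 2 -24.395 7.133
7 5 34.675 -7.204
8 5 -38.997 12.295
9 5 46.374 -10.893
10 5 -52.910 15.562

(exact arithmetic carried between steps; '≈' marks a value shown rounded to 6 d.p. or computed from one; I and e_prev carry over from the previous line; the table rounds u and y to 3 d.p., halves away from zero)
n=0: y=0, sp=-2, e=sp−y=-2; I=-2, D=e−e_prev=-2; u=0·(-2)+0·(-2)+2·(-2)=-4; next y=7/10·0+1/2·(-4)=-2
n=1: y=-2, sp=2, e=sp−y=4; I=2, D=e−e_prev=6; u=0·4+0·2+2·6=12; next y=7/10·(-2)+1/2·12=4.6
n=2: y=4.6, sp=2, e=sp−y=-2.6; I=-0.6, D=e−e_prev=-6.6; u=0·(-2.6)+0·(-0.6)+2·(-6.6)=-13.2; next y=7/10·4.6+1/2·(-13.2)=-3.38
n=3: y=-3.38, sp=2, e=sp−y=5.38; I=4.78, D=e−e_prev=7.98; u=0·5.38+0·4.78+2·7.98=15.96; next y=7/10·(-3.38)+1/2·15.96=5.614
n=4: y=5.614, sp=2, e=sp−y=-3.614; I=1.166, D=e−e_prev=-8.994; u=0·(-3.614)+0·1.166+2·(-8.994)=-17.988; next y=7/10·5.614+1/2·(-17.988)=-5.0642
n=5: y=-5.0642, sp=2, e=sp−y=7.0642; I=8.2302, D=e−e_prev=10.6782; u=0·7.0642+0·8.2302+2·10.6782=21.3564; next y=7/10·(-5.0642)+1/2·21.3564=7.13326
n=6: y=7.13326, sp=2, e=sp−y=-5.13326; I=3.09694, D=e−e_prev=-12.19746; u=0·(-5.13326)+0·3.09694+2·(-12.19746)=-24.39492; next y=7/10·7.13326+1/2·(-24.39492)=-7.204178
n=7: y=-7.204178, sp=5, e=sp−y=12.204178; I=15.301118, D=e−e_prev=17.337438; u=0·12.204178+0·15.301118+2·17.337438=34.674876; next y=7/10·(-7.204178)+1/2·34.674876≈12.294513
n=8: y≈12.294513, sp=5, e=sp−y≈-7.294513; I≈8.006605, D=e−e_prev≈-19.498691; u=0·(-7.294513)+0·8.006605+2·(-19.498691)≈-38.997383; next y=7/10·12.294513+1/2·(-38.997383)≈-10.892532
n=9: y≈-10.892532, sp=5, e=sp−y≈15.892532; I≈23.899137, D=e−e_prev≈23.187045; u=0·15.892532+0·23.899137+2·23.187045≈46.374091; next y=7/10·(-10.892532)+1/2·46.374091≈15.562273
n=10: y≈15.562273, sp=5, e=sp−y≈-10.562273; I≈13.336864, D=e−e_prev≈-26.454805; u=0·(-10.562273)+0·13.336864+2·(-26.454805)≈-52.909610; next y=7/10·15.562273+1/2·(-52.909610)≈-15.561214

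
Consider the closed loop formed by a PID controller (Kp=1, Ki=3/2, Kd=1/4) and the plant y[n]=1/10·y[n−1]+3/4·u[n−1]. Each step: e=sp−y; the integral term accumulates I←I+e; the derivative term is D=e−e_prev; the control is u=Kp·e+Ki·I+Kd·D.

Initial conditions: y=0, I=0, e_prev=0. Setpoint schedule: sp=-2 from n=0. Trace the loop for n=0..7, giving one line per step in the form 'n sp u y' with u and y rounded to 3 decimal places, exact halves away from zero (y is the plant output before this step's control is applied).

(exact arithmetic carried between steps; '≈' marks a value shown rounded to 6 d.p. or computed from one; I and e_prev carry over from the previous line; the table rounds u and y to 3 d.p., halves away from zero)
n=0: y=0, sp=-2, e=sp−y=-2; I=-2, D=e−e_prev=-2; u=1·(-2)+3/2·(-2)+1/4·(-2)=-5.5; next y=1/10·0+3/4·(-5.5)=-4.125
n=1: y=-4.125, sp=-2, e=sp−y=2.125; I=0.125, D=e−e_prev=4.125; u=1·2.125+3/2·0.125+1/4·4.125=3.34375; next y=1/10·(-4.125)+3/4·3.34375≈2.095313
n=2: y≈2.095313, sp=-2, e=sp−y≈-4.095313; I≈-3.970313, D=e−e_prev≈-6.220313; u=1·(-4.095313)+3/2·(-3.970313)+1/4·(-6.220313)≈-11.605859; next y=1/10·2.095313+3/4·(-11.605859)≈-8.494863
n=3: y≈-8.494863, sp=-2, e=sp−y≈6.494863; I≈2.524551, D=e−e_prev≈10.590176; u=1·6.494863+3/2·2.524551+1/4·10.590176≈12.929233; next y=1/10·(-8.494863)+3/4·12.929233≈8.847439
n=4: y≈8.847439, sp=-2, e=sp−y≈-10.847439; I≈-8.322888, D=e−e_prev≈-17.342302; u=1·(-10.847439)+3/2·(-8.322888)+1/4·(-17.342302)≈-27.667346; next y=1/10·8.847439+3/4·(-27.667346)≈-19.865766
n=5: y≈-19.865766, sp=-2, e=sp−y≈17.865766; I≈9.542878, D=e−e_prev≈28.713204; u=1·17.865766+3/2·9.542878+1/4·28.713204≈39.358384; next y=1/10·(-19.865766)+3/4·39.358384≈27.532211
n=6: y≈27.532211, sp=-2, e=sp−y≈-29.532211; I≈-19.989333, D=e−e_prev≈-47.397977; u=1·(-29.532211)+3/2·(-19.989333)+1/4·(-47.397977)≈-71.365705; next y=1/10·27.532211+3/4·(-71.365705)≈-50.771058
n=7: y≈-50.771058, sp=-2, e=sp−y≈48.771058; I≈28.781725, D=e−e_prev≈78.303269; u=1·48.771058+3/2·28.781725+1/4·78.303269≈111.519462; next y=1/10·(-50.771058)+3/4·111.519462≈78.562491

0 -2 -5.500 0.000
1 -2 3.344 -4.125
2 -2 -11.606 2.095
3 -2 12.929 -8.495
4 -2 -27.667 8.847
5 -2 39.358 -19.866
6 -2 -71.366 27.532
7 -2 111.519 -50.771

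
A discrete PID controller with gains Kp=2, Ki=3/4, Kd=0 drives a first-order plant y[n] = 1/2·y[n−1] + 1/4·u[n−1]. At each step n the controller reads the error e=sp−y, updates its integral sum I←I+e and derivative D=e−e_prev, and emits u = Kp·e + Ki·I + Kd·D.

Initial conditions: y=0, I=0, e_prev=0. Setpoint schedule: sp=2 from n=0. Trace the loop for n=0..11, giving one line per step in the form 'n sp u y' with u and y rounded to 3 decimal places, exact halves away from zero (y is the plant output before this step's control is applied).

(exact arithmetic carried between steps; '≈' marks a value shown rounded to 6 d.p. or computed from one; I and e_prev carry over from the previous line; the table rounds u and y to 3 d.p., halves away from zero)
n=0: y=0, sp=2, e=sp−y=2; I=2, D=e−e_prev=2; u=2·2+3/4·2+0·2=5.5; next y=1/2·0+1/4·5.5=1.375
n=1: y=1.375, sp=2, e=sp−y=0.625; I=2.625, D=e−e_prev=-1.375; u=2·0.625+3/4·2.625+0·(-1.375)=3.21875; next y=1/2·1.375+1/4·3.21875≈1.492188
n=2: y≈1.492188, sp=2, e=sp−y≈0.507813; I≈3.132813, D=e−e_prev≈-0.117188; u=2·0.507813+3/4·3.132813+0·(-0.117188)≈3.365234; next y=1/2·1.492188+1/4·3.365234≈1.587402
n=3: y≈1.587402, sp=2, e=sp−y≈0.412598; I≈3.545410, D=e−e_prev≈-0.095215; u=2·0.412598+3/4·3.545410+0·(-0.095215)≈3.484253; next y=1/2·1.587402+1/4·3.484253≈1.664764
n=4: y≈1.664764, sp=2, e=sp−y≈0.335236; I≈3.880646, D=e−e_prev≈-0.077362; u=2·0.335236+3/4·3.880646+0·(-0.077362)≈3.580956; next y=1/2·1.664764+1/4·3.580956≈1.727621
n=5: y≈1.727621, sp=2, e=sp−y≈0.272379; I≈4.153025, D=e−e_prev≈-0.062857; u=2·0.272379+3/4·4.153025+0·(-0.062857)≈3.659526; next y=1/2·1.727621+1/4·3.659526≈1.778692
n=6: y≈1.778692, sp=2, e=sp−y≈0.221308; I≈4.374333, D=e−e_prev≈-0.051071; u=2·0.221308+3/4·4.374333+0·(-0.051071)≈3.723365; next y=1/2·1.778692+1/4·3.723365≈1.820187
n=7: y≈1.820187, sp=2, e=sp−y≈0.179813; I≈4.554145, D=e−e_prev≈-0.041495; u=2·0.179813+3/4·4.554145+0·(-0.041495)≈3.775234; next y=1/2·1.820187+1/4·3.775234≈1.853902
n=8: y≈1.853902, sp=2, e=sp−y≈0.146098; I≈4.700243, D=e−e_prev≈-0.033715; u=2·0.146098+3/4·4.700243+0·(-0.033715)≈3.817378; next y=1/2·1.853902+1/4·3.817378≈1.881296
n=9: y≈1.881296, sp=2, e=sp−y≈0.118704; I≈4.818947, D=e−e_prev≈-0.027393; u=2·0.118704+3/4·4.818947+0·(-0.027393)≈3.851619; next y=1/2·1.881296+1/4·3.851619≈1.903553
n=10: y≈1.903553, sp=2, e=sp−y≈0.096447; I≈4.915395, D=e−e_prev≈-0.022257; u=2·0.096447+3/4·4.915395+0·(-0.022257)≈3.879441; next y=1/2·1.903553+1/4·3.879441≈1.921637
n=11: y≈1.921637, sp=2, e=sp−y≈0.078363; I≈4.993758, D=e−e_prev≈-0.018084; u=2·0.078363+3/4·4.993758+0·(-0.018084)≈3.902046; next y=1/2·1.921637+1/4·3.902046≈1.936330

0 2 5.500 0.000
1 2 3.219 1.375
2 2 3.365 1.492
3 2 3.484 1.587
4 2 3.581 1.665
5 2 3.660 1.728
6 2 3.723 1.779
7 2 3.775 1.820
8 2 3.817 1.854
9 2 3.852 1.881
10 2 3.879 1.904
11 2 3.902 1.922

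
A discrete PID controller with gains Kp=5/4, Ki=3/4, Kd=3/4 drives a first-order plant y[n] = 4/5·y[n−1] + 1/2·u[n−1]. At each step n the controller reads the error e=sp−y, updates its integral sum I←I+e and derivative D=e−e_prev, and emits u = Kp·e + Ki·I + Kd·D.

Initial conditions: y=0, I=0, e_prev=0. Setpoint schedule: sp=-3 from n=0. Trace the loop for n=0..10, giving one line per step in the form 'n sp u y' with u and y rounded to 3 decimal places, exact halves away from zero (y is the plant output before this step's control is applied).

(exact arithmetic carried between steps; '≈' marks a value shown rounded to 6 d.p. or computed from one; I and e_prev carry over from the previous line; the table rounds u and y to 3 d.p., halves away from zero)
n=0: y=0, sp=-3, e=sp−y=-3; I=-3, D=e−e_prev=-3; u=5/4·(-3)+3/4·(-3)+3/4·(-3)=-8.25; next y=4/5·0+1/2·(-8.25)=-4.125
n=1: y=-4.125, sp=-3, e=sp−y=1.125; I=-1.875, D=e−e_prev=4.125; u=5/4·1.125+3/4·(-1.875)+3/4·4.125=3.09375; next y=4/5·(-4.125)+1/2·3.09375=-1.753125
n=2: y=-1.753125, sp=-3, e=sp−y=-1.246875; I=-3.121875, D=e−e_prev=-2.371875; u=5/4·(-1.246875)+3/4·(-3.121875)+3/4·(-2.371875)≈-5.678906; next y=4/5·(-1.753125)+1/2·(-5.678906)≈-4.241953
n=3: y≈-4.241953, sp=-3, e=sp−y≈1.241953; I≈-1.879922, D=e−e_prev≈2.488828; u=5/4·1.241953+3/4·(-1.879922)+3/4·2.488828≈2.009121; next y=4/5·(-4.241953)+1/2·2.009121≈-2.389002
n=4: y≈-2.389002, sp=-3, e=sp−y≈-0.610998; I≈-2.490920, D=e−e_prev≈-1.852951; u=5/4·(-0.610998)+3/4·(-2.490920)+3/4·(-1.852951)≈-4.021651; next y=4/5·(-2.389002)+1/2·(-4.021651)≈-3.922027
n=5: y≈-3.922027, sp=-3, e=sp−y≈0.922027; I≈-1.568893, D=e−e_prev≈1.533025; u=5/4·0.922027+3/4·(-1.568893)+3/4·1.533025≈1.125633; next y=4/5·(-3.922027)+1/2·1.125633≈-2.574805
n=6: y≈-2.574805, sp=-3, e=sp−y≈-0.425195; I≈-1.994088, D=e−e_prev≈-1.347222; u=5/4·(-0.425195)+3/4·(-1.994088)+3/4·(-1.347222)≈-3.037476; next y=4/5·(-2.574805)+1/2·(-3.037476)≈-3.578582
n=7: y≈-3.578582, sp=-3, e=sp−y≈0.578582; I≈-1.415506, D=e−e_prev≈1.003777; u=5/4·0.578582+3/4·(-1.415506)+3/4·1.003777≈0.414431; next y=4/5·(-3.578582)+1/2·0.414431≈-2.655650
n=8: y≈-2.655650, sp=-3, e=sp−y≈-0.344350; I≈-1.759856, D=e−e_prev≈-0.922932; u=5/4·(-0.344350)+3/4·(-1.759856)+3/4·(-0.922932)≈-2.442528; next y=4/5·(-2.655650)+1/2·(-2.442528)≈-3.345784
n=9: y≈-3.345784, sp=-3, e=sp−y≈0.345784; I≈-1.414072, D=e−e_prev≈0.690134; u=5/4·0.345784+3/4·(-1.414072)+3/4·0.690134≈-0.110723; next y=4/5·(-3.345784)+1/2·(-0.110723)≈-2.731989
n=10: y≈-2.731989, sp=-3, e=sp−y≈-0.268011; I≈-1.682083, D=e−e_prev≈-0.613795; u=5/4·(-0.268011)+3/4·(-1.682083)+3/4·(-0.613795)≈-2.056922; next y=4/5·(-2.731989)+1/2·(-2.056922)≈-3.214052

0 -3 -8.250 0.000
1 -3 3.094 -4.125
2 -3 -5.679 -1.753
3 -3 2.009 -4.242
4 -3 -4.022 -2.389
5 -3 1.126 -3.922
6 -3 -3.037 -2.575
7 -3 0.414 -3.579
8 -3 -2.443 -2.656
9 -3 -0.111 -3.346
10 -3 -2.057 -2.732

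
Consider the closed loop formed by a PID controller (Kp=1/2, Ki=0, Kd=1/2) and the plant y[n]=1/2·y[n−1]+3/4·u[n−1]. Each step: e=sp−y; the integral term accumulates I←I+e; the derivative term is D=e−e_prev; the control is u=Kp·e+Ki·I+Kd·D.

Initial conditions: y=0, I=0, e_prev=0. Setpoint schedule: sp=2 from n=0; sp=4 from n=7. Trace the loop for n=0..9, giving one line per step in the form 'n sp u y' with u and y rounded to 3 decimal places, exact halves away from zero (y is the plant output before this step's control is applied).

(exact arithmetic carried between steps; '≈' marks a value shown rounded to 6 d.p. or computed from one; I and e_prev carry over from the previous line; the table rounds u and y to 3 d.p., halves away from zero)
n=0: y=0, sp=2, e=sp−y=2; I=2, D=e−e_prev=2; u=1/2·2+0·2+1/2·2=2; next y=1/2·0+3/4·2=1.5
n=1: y=1.5, sp=2, e=sp−y=0.5; I=2.5, D=e−e_prev=-1.5; u=1/2·0.5+0·2.5+1/2·(-1.5)=-0.5; next y=1/2·1.5+3/4·(-0.5)=0.375
n=2: y=0.375, sp=2, e=sp−y=1.625; I=4.125, D=e−e_prev=1.125; u=1/2·1.625+0·4.125+1/2·1.125=1.375; next y=1/2·0.375+3/4·1.375=1.21875
n=3: y=1.21875, sp=2, e=sp−y=0.78125; I=4.90625, D=e−e_prev=-0.84375; u=1/2·0.78125+0·4.90625+1/2·(-0.84375)=-0.03125; next y=1/2·1.21875+3/4·(-0.03125)≈0.585938
n=4: y≈0.585938, sp=2, e=sp−y≈1.414063; I≈6.320313, D=e−e_prev≈0.632813; u=1/2·1.414063+0·6.320313+1/2·0.632813≈1.023438; next y=1/2·0.585938+3/4·1.023438≈1.060547
n=5: y≈1.060547, sp=2, e=sp−y≈0.939453; I≈7.259766, D=e−e_prev≈-0.474609; u=1/2·0.939453+0·7.259766+1/2·(-0.474609)≈0.232422; next y=1/2·1.060547+3/4·0.232422≈0.704590
n=6: y≈0.704590, sp=2, e=sp−y≈1.295410; I≈8.555176, D=e−e_prev≈0.355957; u=1/2·1.295410+0·8.555176+1/2·0.355957≈0.825684; next y=1/2·0.704590+3/4·0.825684≈0.971558
n=7: y≈0.971558, sp=4, e=sp−y≈3.028442; I≈11.583618, D=e−e_prev≈1.733032; u=1/2·3.028442+0·11.583618+1/2·1.733032≈2.380737; next y=1/2·0.971558+3/4·2.380737≈2.271332
n=8: y≈2.271332, sp=4, e=sp−y≈1.728668; I≈13.312286, D=e−e_prev≈-1.299774; u=1/2·1.728668+0·13.312286+1/2·(-1.299774)≈0.214447; next y=1/2·2.271332+3/4·0.214447≈1.296501
n=9: y≈1.296501, sp=4, e=sp−y≈2.703499; I≈16.015785, D=e−e_prev≈0.974831; u=1/2·2.703499+0·16.015785+1/2·0.974831≈1.839165; next y=1/2·1.296501+3/4·1.839165≈2.027624

0 2 2.000 0.000
1 2 -0.500 1.500
2 2 1.375 0.375
3 2 -0.031 1.219
4 2 1.023 0.586
5 2 0.232 1.061
6 2 0.826 0.705
7 4 2.381 0.972
8 4 0.214 2.271
9 4 1.839 1.297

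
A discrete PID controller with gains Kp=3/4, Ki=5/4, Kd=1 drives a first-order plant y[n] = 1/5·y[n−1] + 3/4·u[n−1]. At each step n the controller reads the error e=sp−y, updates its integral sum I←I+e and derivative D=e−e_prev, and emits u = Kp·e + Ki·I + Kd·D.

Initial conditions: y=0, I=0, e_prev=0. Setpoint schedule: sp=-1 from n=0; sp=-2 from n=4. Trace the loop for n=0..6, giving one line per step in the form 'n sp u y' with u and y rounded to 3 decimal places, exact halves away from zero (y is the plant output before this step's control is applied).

0 -1 -3.000 0.000
1 -1 3.500 -2.250
2 -1 -10.463 2.175
3 -1 18.754 -7.412
4 -2 -45.804 12.583
5 -2 90.221 -31.836
6 -2 -196.306 61.298

(exact arithmetic carried between steps; '≈' marks a value shown rounded to 6 d.p. or computed from one; I and e_prev carry over from the previous line; the table rounds u and y to 3 d.p., halves away from zero)
n=0: y=0, sp=-1, e=sp−y=-1; I=-1, D=e−e_prev=-1; u=3/4·(-1)+5/4·(-1)+1·(-1)=-3; next y=1/5·0+3/4·(-3)=-2.25
n=1: y=-2.25, sp=-1, e=sp−y=1.25; I=0.25, D=e−e_prev=2.25; u=3/4·1.25+5/4·0.25+1·2.25=3.5; next y=1/5·(-2.25)+3/4·3.5=2.175
n=2: y=2.175, sp=-1, e=sp−y=-3.175; I=-2.925, D=e−e_prev=-4.425; u=3/4·(-3.175)+5/4·(-2.925)+1·(-4.425)=-10.4625; next y=1/5·2.175+3/4·(-10.4625)=-7.411875
n=3: y=-7.411875, sp=-1, e=sp−y=6.411875; I=3.486875, D=e−e_prev=9.586875; u=3/4·6.411875+5/4·3.486875+1·9.586875=18.754375; next y=1/5·(-7.411875)+3/4·18.754375≈12.583406
n=4: y≈12.583406, sp=-2, e=sp−y≈-14.583406; I≈-11.096531, D=e−e_prev≈-20.995281; u=3/4·(-14.583406)+5/4·(-11.096531)+1·(-20.995281)≈-45.8035; next y=1/5·12.583406+3/4·(-45.8035)≈-31.835944
n=5: y≈-31.835944, sp=-2, e=sp−y≈29.835944; I≈18.739413, D=e−e_prev≈44.41935; u=3/4·29.835944+5/4·18.739413+1·44.41935≈90.220573; next y=1/5·(-31.835944)+3/4·90.220573≈61.298241
n=6: y≈61.298241, sp=-2, e=sp−y≈-63.298241; I≈-44.558829, D=e−e_prev≈-93.134185; u=3/4·(-63.298241)+5/4·(-44.558829)+1·(-93.134185)≈-196.306402; next y=1/5·61.298241+3/4·(-196.306402)≈-134.970153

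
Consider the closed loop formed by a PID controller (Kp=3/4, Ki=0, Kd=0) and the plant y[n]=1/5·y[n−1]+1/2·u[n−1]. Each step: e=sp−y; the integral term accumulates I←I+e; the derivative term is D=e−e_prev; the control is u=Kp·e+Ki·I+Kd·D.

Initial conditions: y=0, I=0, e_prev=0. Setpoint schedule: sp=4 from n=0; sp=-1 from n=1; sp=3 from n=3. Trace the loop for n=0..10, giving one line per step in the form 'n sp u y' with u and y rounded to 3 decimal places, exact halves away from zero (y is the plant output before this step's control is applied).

0 4 3.000 0.000
1 -1 -1.875 1.500
2 -1 -0.272 -0.638
3 3 2.448 -0.263
4 3 1.372 1.171
5 3 1.560 0.920
6 3 1.527 0.964
7 3 1.533 0.956
8 3 1.532 0.958
9 3 1.532 0.957
10 3 1.532 0.957

(exact arithmetic carried between steps; '≈' marks a value shown rounded to 6 d.p. or computed from one; I and e_prev carry over from the previous line; the table rounds u and y to 3 d.p., halves away from zero)
n=0: y=0, sp=4, e=sp−y=4; I=4, D=e−e_prev=4; u=3/4·4+0·4+0·4=3; next y=1/5·0+1/2·3=1.5
n=1: y=1.5, sp=-1, e=sp−y=-2.5; I=1.5, D=e−e_prev=-6.5; u=3/4·(-2.5)+0·1.5+0·(-6.5)=-1.875; next y=1/5·1.5+1/2·(-1.875)=-0.6375
n=2: y=-0.6375, sp=-1, e=sp−y=-0.3625; I=1.1375, D=e−e_prev=2.1375; u=3/4·(-0.3625)+0·1.1375+0·2.1375=-0.271875; next y=1/5·(-0.6375)+1/2·(-0.271875)≈-0.263438
n=3: y≈-0.263438, sp=3, e=sp−y≈3.263438; I≈4.400938, D=e−e_prev≈3.625938; u=3/4·3.263438+0·4.400938+0·3.625938≈2.447578; next y=1/5·(-0.263438)+1/2·2.447578≈1.171102
n=4: y≈1.171102, sp=3, e=sp−y≈1.828898; I≈6.229836, D=e−e_prev≈-1.434539; u=3/4·1.828898+0·6.229836+0·(-1.434539)≈1.371674; next y=1/5·1.171102+1/2·1.371674≈0.920057
n=5: y≈0.920057, sp=3, e=sp−y≈2.079943; I≈8.309779, D=e−e_prev≈0.251044; u=3/4·2.079943+0·8.309779+0·0.251044≈1.559957; next y=1/5·0.920057+1/2·1.559957≈0.963990
n=6: y≈0.963990, sp=3, e=sp−y≈2.036010; I≈10.345789, D=e−e_prev≈-0.043933; u=3/4·2.036010+0·10.345789+0·(-0.043933)≈1.527008; next y=1/5·0.963990+1/2·1.527008≈0.956302
n=7: y≈0.956302, sp=3, e=sp−y≈2.043698; I≈12.389487, D=e−e_prev≈0.007688; u=3/4·2.043698+0·12.389487+0·0.007688≈1.532774; next y=1/5·0.956302+1/2·1.532774≈0.957647
n=8: y≈0.957647, sp=3, e=sp−y≈2.042353; I≈14.431840, D=e−e_prev≈-0.001345; u=3/4·2.042353+0·14.431840+0·(-0.001345)≈1.531765; next y=1/5·0.957647+1/2·1.531765≈0.957412
n=9: y≈0.957412, sp=3, e=sp−y≈2.042588; I≈16.474428, D=e−e_prev≈0.000235; u=3/4·2.042588+0·16.474428+0·0.000235≈1.531941; next y=1/5·0.957412+1/2·1.531941≈0.957453
n=10: y≈0.957453, sp=3, e=sp−y≈2.042547; I≈18.516975, D=e−e_prev≈-0.000041; u=3/4·2.042547+0·18.516975+0·(-0.000041)≈1.531910; next y=1/5·0.957453+1/2·1.531910≈0.957446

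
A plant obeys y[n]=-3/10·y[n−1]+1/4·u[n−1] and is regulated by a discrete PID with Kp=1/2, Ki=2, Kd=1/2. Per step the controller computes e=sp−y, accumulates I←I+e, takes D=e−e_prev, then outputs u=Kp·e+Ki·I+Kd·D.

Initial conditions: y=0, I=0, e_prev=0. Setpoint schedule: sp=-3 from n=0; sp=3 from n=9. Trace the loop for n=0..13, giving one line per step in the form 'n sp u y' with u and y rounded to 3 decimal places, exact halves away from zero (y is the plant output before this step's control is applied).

0 -3 -9.000 0.000
1 -3 -6.750 -2.250
2 -3 -13.088 -1.013
3 -3 -10.577 -2.968
4 -3 -15.261 -1.754
5 -3 -12.540 -3.289
6 -3 -16.152 -2.148
7 -3 -13.549 -3.394
8 -3 -16.458 -2.369
9 3 3.896 -3.404
10 3 -3.010 1.995
11 3 11.738 -1.351
12 3 4.694 3.340
13 3 15.864 0.172

(exact arithmetic carried between steps; '≈' marks a value shown rounded to 6 d.p. or computed from one; I and e_prev carry over from the previous line; the table rounds u and y to 3 d.p., halves away from zero)
n=0: y=0, sp=-3, e=sp−y=-3; I=-3, D=e−e_prev=-3; u=1/2·(-3)+2·(-3)+1/2·(-3)=-9; next y=-3/10·0+1/4·(-9)=-2.25
n=1: y=-2.25, sp=-3, e=sp−y=-0.75; I=-3.75, D=e−e_prev=2.25; u=1/2·(-0.75)+2·(-3.75)+1/2·2.25=-6.75; next y=-3/10·(-2.25)+1/4·(-6.75)=-1.0125
n=2: y=-1.0125, sp=-3, e=sp−y=-1.9875; I=-5.7375, D=e−e_prev=-1.2375; u=1/2·(-1.9875)+2·(-5.7375)+1/2·(-1.2375)=-13.0875; next y=-3/10·(-1.0125)+1/4·(-13.0875)=-2.968125
n=3: y=-2.968125, sp=-3, e=sp−y=-0.031875; I=-5.769375, D=e−e_prev=1.955625; u=1/2·(-0.031875)+2·(-5.769375)+1/2·1.955625=-10.576875; next y=-3/10·(-2.968125)+1/4·(-10.576875)≈-1.753781
n=4: y≈-1.753781, sp=-3, e=sp−y≈-1.246219; I≈-7.015594, D=e−e_prev≈-1.214344; u=1/2·(-1.246219)+2·(-7.015594)+1/2·(-1.214344)≈-15.261469; next y=-3/10·(-1.753781)+1/4·(-15.261469)≈-3.289233
n=5: y≈-3.289233, sp=-3, e=sp−y≈0.289233; I≈-6.726361, D=e−e_prev≈1.535452; u=1/2·0.289233+2·(-6.726361)+1/2·1.535452≈-12.540380; next y=-3/10·(-3.289233)+1/4·(-12.540380)≈-2.148325
n=6: y≈-2.148325, sp=-3, e=sp−y≈-0.851675; I≈-7.578036, D=e−e_prev≈-1.140908; u=1/2·(-0.851675)+2·(-7.578036)+1/2·(-1.140908)≈-16.152363; next y=-3/10·(-2.148325)+1/4·(-16.152363)≈-3.393593
n=7: y≈-3.393593, sp=-3, e=sp−y≈0.393593; I≈-7.184443, D=e−e_prev≈1.245268; u=1/2·0.393593+2·(-7.184443)+1/2·1.245268≈-13.549455; next y=-3/10·(-3.393593)+1/4·(-13.549455)≈-2.369286
n=8: y≈-2.369286, sp=-3, e=sp−y≈-0.630714; I≈-7.815157, D=e−e_prev≈-1.024308; u=1/2·(-0.630714)+2·(-7.815157)+1/2·(-1.024308)≈-16.457825; next y=-3/10·(-2.369286)+1/4·(-16.457825)≈-3.403671
n=9: y≈-3.403671, sp=3, e=sp−y≈6.403671; I≈-1.411486, D=e−e_prev≈7.034385; u=1/2·6.403671+2·(-1.411486)+1/2·7.034385≈3.896055; next y=-3/10·(-3.403671)+1/4·3.896055≈1.995115
n=10: y≈1.995115, sp=3, e=sp−y≈1.004885; I≈-0.406601, D=e−e_prev≈-5.398785; u=1/2·1.004885+2·(-0.406601)+1/2·(-5.398785)≈-3.010153; next y=-3/10·1.995115+1/4·(-3.010153)≈-1.351073
n=11: y≈-1.351073, sp=3, e=sp−y≈4.351073; I≈3.944471, D=e−e_prev≈3.346187; u=1/2·4.351073+2·3.944471+1/2·3.346187≈11.737573; next y=-3/10·(-1.351073)+1/4·11.737573≈3.339715
n=12: y≈3.339715, sp=3, e=sp−y≈-0.339715; I≈3.604756, D=e−e_prev≈-4.690788; u=1/2·(-0.339715)+2·3.604756+1/2·(-4.690788)≈4.694261; next y=-3/10·3.339715+1/4·4.694261≈0.171651
n=13: y≈0.171651, sp=3, e=sp−y≈2.828349; I≈6.433105, D=e−e_prev≈3.168064; u=1/2·2.828349+2·6.433105+1/2·3.168064≈15.864418; next y=-3/10·0.171651+1/4·15.864418≈3.914609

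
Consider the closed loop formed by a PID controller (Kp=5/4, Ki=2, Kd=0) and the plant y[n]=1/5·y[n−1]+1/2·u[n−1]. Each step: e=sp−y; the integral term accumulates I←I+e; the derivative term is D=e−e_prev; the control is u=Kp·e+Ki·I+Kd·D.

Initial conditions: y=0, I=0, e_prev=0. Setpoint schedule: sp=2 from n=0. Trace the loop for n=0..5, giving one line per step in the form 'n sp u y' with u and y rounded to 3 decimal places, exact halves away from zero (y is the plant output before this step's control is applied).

(exact arithmetic carried between steps; '≈' marks a value shown rounded to 6 d.p. or computed from one; I and e_prev carry over from the previous line; the table rounds u and y to 3 d.p., halves away from zero)
n=0: y=0, sp=2, e=sp−y=2; I=2, D=e−e_prev=2; u=5/4·2+2·2+0·2=6.5; next y=1/5·0+1/2·6.5=3.25
n=1: y=3.25, sp=2, e=sp−y=-1.25; I=0.75, D=e−e_prev=-3.25; u=5/4·(-1.25)+2·0.75+0·(-3.25)=-0.0625; next y=1/5·3.25+1/2·(-0.0625)=0.61875
n=2: y=0.61875, sp=2, e=sp−y=1.38125; I=2.13125, D=e−e_prev=2.63125; u=5/4·1.38125+2·2.13125+0·2.63125≈5.989063; next y=1/5·0.61875+1/2·5.989063≈3.118281
n=3: y≈3.118281, sp=2, e=sp−y≈-1.118281; I≈1.012969, D=e−e_prev≈-2.499531; u=5/4·(-1.118281)+2·1.012969+0·(-2.499531)≈0.628086; next y=1/5·3.118281+1/2·0.628086≈0.937699
n=4: y≈0.937699, sp=2, e=sp−y≈1.062301; I≈2.075270, D=e−e_prev≈2.180582; u=5/4·1.062301+2·2.075270+0·2.180582≈5.478415; next y=1/5·0.937699+1/2·5.478415≈2.926747
n=5: y≈2.926747, sp=2, e=sp−y≈-0.926747; I≈1.148522, D=e−e_prev≈-1.989048; u=5/4·(-0.926747)+2·1.148522+0·(-1.989048)≈1.138610; next y=1/5·2.926747+1/2·1.138610≈1.154655

0 2 6.500 0.000
1 2 -0.063 3.250
2 2 5.989 0.619
3 2 0.628 3.118
4 2 5.478 0.938
5 2 1.139 2.927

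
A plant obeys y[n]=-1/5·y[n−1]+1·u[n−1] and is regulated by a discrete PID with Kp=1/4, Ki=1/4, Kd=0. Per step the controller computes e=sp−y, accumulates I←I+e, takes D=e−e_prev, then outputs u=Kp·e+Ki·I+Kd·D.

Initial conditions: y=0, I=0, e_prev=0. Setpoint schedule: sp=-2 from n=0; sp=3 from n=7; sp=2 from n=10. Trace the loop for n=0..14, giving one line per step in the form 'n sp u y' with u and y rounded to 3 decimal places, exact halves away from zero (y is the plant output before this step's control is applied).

(exact arithmetic carried between steps; '≈' marks a value shown rounded to 6 d.p. or computed from one; I and e_prev carry over from the previous line; the table rounds u and y to 3 d.p., halves away from zero)
n=0: y=0, sp=-2, e=sp−y=-2; I=-2, D=e−e_prev=-2; u=1/4·(-2)+1/4·(-2)+0·(-2)=-1; next y=-1/5·0+1·(-1)=-1
n=1: y=-1, sp=-2, e=sp−y=-1; I=-3, D=e−e_prev=1; u=1/4·(-1)+1/4·(-3)+0·1=-1; next y=-1/5·(-1)+1·(-1)=-0.8
n=2: y=-0.8, sp=-2, e=sp−y=-1.2; I=-4.2, D=e−e_prev=-0.2; u=1/4·(-1.2)+1/4·(-4.2)+0·(-0.2)=-1.35; next y=-1/5·(-0.8)+1·(-1.35)=-1.19
n=3: y=-1.19, sp=-2, e=sp−y=-0.81; I=-5.01, D=e−e_prev=0.39; u=1/4·(-0.81)+1/4·(-5.01)+0·0.39=-1.455; next y=-1/5·(-1.19)+1·(-1.455)=-1.217
n=4: y=-1.217, sp=-2, e=sp−y=-0.783; I=-5.793, D=e−e_prev=0.027; u=1/4·(-0.783)+1/4·(-5.793)+0·0.027=-1.644; next y=-1/5·(-1.217)+1·(-1.644)=-1.4006
n=5: y=-1.4006, sp=-2, e=sp−y=-0.5994; I=-6.3924, D=e−e_prev=0.1836; u=1/4·(-0.5994)+1/4·(-6.3924)+0·0.1836=-1.74795; next y=-1/5·(-1.4006)+1·(-1.74795)=-1.46783
n=6: y=-1.46783, sp=-2, e=sp−y=-0.53217; I=-6.92457, D=e−e_prev=0.06723; u=1/4·(-0.53217)+1/4·(-6.92457)+0·0.06723=-1.864185; next y=-1/5·(-1.46783)+1·(-1.864185)=-1.570619
n=7: y=-1.570619, sp=3, e=sp−y=4.570619; I=-2.353951, D=e−e_prev=5.102789; u=1/4·4.570619+1/4·(-2.353951)+0·5.102789=0.554167; next y=-1/5·(-1.570619)+1·0.554167≈0.868291
n=8: y≈0.868291, sp=3, e=sp−y≈2.131709; I≈-0.222242, D=e−e_prev≈-2.438910; u=1/4·2.131709+1/4·(-0.222242)+0·(-2.438910)≈0.477367; next y=-1/5·0.868291+1·0.477367≈0.303709
n=9: y≈0.303709, sp=3, e=sp−y≈2.696291; I≈2.474050, D=e−e_prev≈0.564582; u=1/4·2.696291+1/4·2.474050+0·0.564582≈1.292585; next y=-1/5·0.303709+1·1.292585≈1.231843
n=10: y≈1.231843, sp=2, e=sp−y≈0.768157; I≈3.242206, D=e−e_prev≈-1.928135; u=1/4·0.768157+1/4·3.242206+0·(-1.928135)≈1.002591; next y=-1/5·1.231843+1·1.002591≈0.756222
n=11: y≈0.756222, sp=2, e=sp−y≈1.243778; I≈4.485984, D=e−e_prev≈0.475622; u=1/4·1.243778+1/4·4.485984+0·0.475622≈1.432441; next y=-1/5·0.756222+1·1.432441≈1.281196
n=12: y≈1.281196, sp=2, e=sp−y≈0.718804; I≈5.204788, D=e−e_prev≈-0.524974; u=1/4·0.718804+1/4·5.204788+0·(-0.524974)≈1.480898; next y=-1/5·1.281196+1·1.480898≈1.224659
n=13: y≈1.224659, sp=2, e=sp−y≈0.775341; I≈5.980129, D=e−e_prev≈0.056537; u=1/4·0.775341+1/4·5.980129+0·0.056537≈1.688868; next y=-1/5·1.224659+1·1.688868≈1.443936
n=14: y≈1.443936, sp=2, e=sp−y≈0.556064; I≈6.536193, D=e−e_prev≈-0.219277; u=1/4·0.556064+1/4·6.536193+0·(-0.219277)≈1.773064; next y=-1/5·1.443936+1·1.773064≈1.484277

0 -2 -1.000 0.000
1 -2 -1.000 -1.000
2 -2 -1.350 -0.800
3 -2 -1.455 -1.190
4 -2 -1.644 -1.217
5 -2 -1.748 -1.401
6 -2 -1.864 -1.468
7 3 0.554 -1.571
8 3 0.477 0.868
9 3 1.293 0.304
10 2 1.003 1.232
11 2 1.432 0.756
12 2 1.481 1.281
13 2 1.689 1.225
14 2 1.773 1.444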